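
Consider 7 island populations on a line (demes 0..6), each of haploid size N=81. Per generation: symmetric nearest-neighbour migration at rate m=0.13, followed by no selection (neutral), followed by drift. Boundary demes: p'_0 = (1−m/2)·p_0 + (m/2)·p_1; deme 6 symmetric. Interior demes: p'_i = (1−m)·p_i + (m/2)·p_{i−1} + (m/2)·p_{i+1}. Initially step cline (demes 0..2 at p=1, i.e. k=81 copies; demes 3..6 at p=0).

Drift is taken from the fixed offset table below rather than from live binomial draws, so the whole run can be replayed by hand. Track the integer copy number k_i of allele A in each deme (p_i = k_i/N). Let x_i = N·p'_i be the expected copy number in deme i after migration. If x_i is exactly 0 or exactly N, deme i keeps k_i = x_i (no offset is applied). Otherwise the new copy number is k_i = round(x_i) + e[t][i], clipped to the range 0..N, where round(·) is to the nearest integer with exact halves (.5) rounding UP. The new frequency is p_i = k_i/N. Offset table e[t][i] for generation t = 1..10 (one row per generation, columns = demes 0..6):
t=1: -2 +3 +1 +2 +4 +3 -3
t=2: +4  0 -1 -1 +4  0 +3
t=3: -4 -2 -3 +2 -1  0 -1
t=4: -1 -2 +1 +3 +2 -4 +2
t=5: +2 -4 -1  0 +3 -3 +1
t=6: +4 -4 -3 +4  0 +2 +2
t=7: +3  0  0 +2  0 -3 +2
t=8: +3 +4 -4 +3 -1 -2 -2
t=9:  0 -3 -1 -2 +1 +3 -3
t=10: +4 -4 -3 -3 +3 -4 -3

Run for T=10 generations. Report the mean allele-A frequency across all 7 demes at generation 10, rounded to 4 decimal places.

t=0: k=[81 81 81 0 0 0 0]
t=1: x=[81.0000 81.0000 75.7350 5.2650 0.0000 0.0000 0.0000] k=[81 81 77 7 0 0 0]
t=2: x=[81.0000 80.7400 72.7100 11.0950 0.4550 0.0000 0.0000] k=[81 81 72 10 4 0 0]
t=3: x=[81.0000 80.4150 68.5550 13.6400 4.1300 0.2600 0.0000] k=[81 78 66 16 3 0 0]
t=4: x=[80.8050 77.4150 63.5300 18.4050 3.6500 0.1950 0.0000] k=[80 75 65 21 6 0 0]
t=5: x=[79.6750 74.6750 62.7900 22.8850 6.5850 0.3900 0.0000] k=[81 71 62 23 10 0 0]
t=6: x=[80.3500 71.0650 60.0500 24.6900 10.1950 0.6500 0.0000] k=[81 67 57 29 10 3 0]
t=7: x=[80.0900 67.2600 55.8300 29.5850 10.7800 3.2600 0.1950] k=[81 67 56 32 11 0 2]
t=8: x=[80.0900 67.1950 55.1550 32.1950 11.6500 0.8450 1.8700] k=[81 71 51 35 11 0 0]
t=9: x=[80.3500 70.3500 51.2600 34.4800 11.8450 0.7150 0.0000] k=[80 67 50 32 13 4 0]
t=10: x=[79.1550 66.7400 49.9350 31.9350 13.6500 4.3250 0.2600] k=[81 63 47 29 17 0 0]

0.4180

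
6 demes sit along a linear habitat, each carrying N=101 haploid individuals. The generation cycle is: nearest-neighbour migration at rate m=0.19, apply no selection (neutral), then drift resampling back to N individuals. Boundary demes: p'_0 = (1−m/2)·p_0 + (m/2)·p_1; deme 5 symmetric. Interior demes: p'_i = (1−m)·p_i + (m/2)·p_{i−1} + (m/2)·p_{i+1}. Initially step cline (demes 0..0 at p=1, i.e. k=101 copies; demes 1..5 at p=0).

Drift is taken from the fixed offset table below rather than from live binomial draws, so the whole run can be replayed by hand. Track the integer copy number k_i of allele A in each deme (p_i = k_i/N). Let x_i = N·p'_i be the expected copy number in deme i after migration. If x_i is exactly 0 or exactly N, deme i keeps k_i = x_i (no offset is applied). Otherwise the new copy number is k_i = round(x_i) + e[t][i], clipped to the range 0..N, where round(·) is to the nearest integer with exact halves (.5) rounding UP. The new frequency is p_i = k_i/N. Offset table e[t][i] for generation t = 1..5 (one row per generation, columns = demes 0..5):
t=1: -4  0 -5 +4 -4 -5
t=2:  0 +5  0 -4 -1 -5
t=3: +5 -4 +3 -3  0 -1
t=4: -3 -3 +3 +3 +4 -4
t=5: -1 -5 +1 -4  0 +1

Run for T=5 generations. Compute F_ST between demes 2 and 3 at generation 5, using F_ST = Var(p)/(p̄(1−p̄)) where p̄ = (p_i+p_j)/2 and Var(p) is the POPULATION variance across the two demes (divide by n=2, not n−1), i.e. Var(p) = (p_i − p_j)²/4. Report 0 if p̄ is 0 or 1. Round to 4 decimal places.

0.0632

t=0: k=[101 0 0 0 0 0]
t=1: x=[91.4050 9.5950 0.0000 0.0000 0.0000 0.0000] k=[87 10 0 0 0 0]
t=2: x=[79.6850 16.3650 0.9500 0.0000 0.0000 0.0000] k=[80 21 1 0 0 0]
t=3: x=[74.3950 24.7050 2.8050 0.0950 0.0000 0.0000] k=[79 21 6 0 0 0]
t=4: x=[73.4900 25.0850 6.8550 0.5700 0.0000 0.0000] k=[70 22 10 4 0 0]
t=5: x=[65.4400 25.4200 10.5700 4.1900 0.3800 0.0000] k=[64 20 12 0 0 0]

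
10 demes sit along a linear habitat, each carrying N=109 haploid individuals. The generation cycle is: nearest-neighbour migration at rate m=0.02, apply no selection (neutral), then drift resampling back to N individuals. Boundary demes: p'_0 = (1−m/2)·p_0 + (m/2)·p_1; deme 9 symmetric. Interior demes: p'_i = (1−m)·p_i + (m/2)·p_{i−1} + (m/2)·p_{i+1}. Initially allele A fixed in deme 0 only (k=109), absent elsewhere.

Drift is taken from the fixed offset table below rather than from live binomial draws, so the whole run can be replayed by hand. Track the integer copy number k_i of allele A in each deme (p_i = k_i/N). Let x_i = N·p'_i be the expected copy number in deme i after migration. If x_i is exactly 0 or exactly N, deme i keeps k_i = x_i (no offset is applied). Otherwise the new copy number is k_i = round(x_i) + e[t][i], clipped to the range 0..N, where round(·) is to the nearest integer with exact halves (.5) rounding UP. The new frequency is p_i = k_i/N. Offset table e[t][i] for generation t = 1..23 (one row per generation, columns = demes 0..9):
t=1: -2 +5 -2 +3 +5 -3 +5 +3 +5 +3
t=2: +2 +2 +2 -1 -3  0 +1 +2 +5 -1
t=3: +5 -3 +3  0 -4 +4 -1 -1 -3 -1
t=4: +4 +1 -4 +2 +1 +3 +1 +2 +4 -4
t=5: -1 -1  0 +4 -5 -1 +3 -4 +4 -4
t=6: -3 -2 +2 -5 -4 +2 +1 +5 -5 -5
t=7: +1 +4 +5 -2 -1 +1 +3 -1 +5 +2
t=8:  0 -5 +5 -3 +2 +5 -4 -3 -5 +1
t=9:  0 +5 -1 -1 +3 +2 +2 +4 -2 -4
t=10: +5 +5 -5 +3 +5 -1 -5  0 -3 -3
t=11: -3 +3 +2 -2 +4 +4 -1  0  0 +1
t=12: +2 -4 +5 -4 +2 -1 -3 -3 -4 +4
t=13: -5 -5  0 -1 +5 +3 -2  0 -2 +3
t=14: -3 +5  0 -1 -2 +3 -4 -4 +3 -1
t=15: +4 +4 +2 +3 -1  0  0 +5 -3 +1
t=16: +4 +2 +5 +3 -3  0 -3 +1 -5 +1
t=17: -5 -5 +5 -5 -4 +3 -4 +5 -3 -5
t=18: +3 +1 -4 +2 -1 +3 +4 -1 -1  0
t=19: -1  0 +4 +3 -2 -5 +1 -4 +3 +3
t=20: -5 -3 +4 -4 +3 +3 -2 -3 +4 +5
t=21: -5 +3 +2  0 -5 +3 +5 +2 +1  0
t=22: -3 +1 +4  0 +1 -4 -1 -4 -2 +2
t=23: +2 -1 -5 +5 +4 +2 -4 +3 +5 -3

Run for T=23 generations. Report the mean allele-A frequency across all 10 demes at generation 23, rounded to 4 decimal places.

0.1578

t=0: k=[109 0 0 0 0 0 0 0 0 0]
t=1: x=[107.9100 1.0900 0.0000 0.0000 0.0000 0.0000 0.0000 0.0000 0.0000 0.0000] k=[106 6 0 0 0 0 0 0 0 0]
t=2: x=[105.0000 6.9400 0.0600 0.0000 0.0000 0.0000 0.0000 0.0000 0.0000 0.0000] k=[107 9 2 0 0 0 0 0 0 0]
t=3: x=[106.0200 9.9100 2.0500 0.0200 0.0000 0.0000 0.0000 0.0000 0.0000 0.0000] k=[109 7 5 0 0 0 0 0 0 0]
t=4: x=[107.9800 8.0000 4.9700 0.0500 0.0000 0.0000 0.0000 0.0000 0.0000 0.0000] k=[109 9 1 2 0 0 0 0 0 0]
t=5: x=[108.0000 9.9200 1.0900 1.9700 0.0200 0.0000 0.0000 0.0000 0.0000 0.0000] k=[107 9 1 6 0 0 0 0 0 0]
t=6: x=[106.0200 9.9000 1.1300 5.8900 0.0600 0.0000 0.0000 0.0000 0.0000 0.0000] k=[103 8 3 1 0 0 0 0 0 0]
t=7: x=[102.0500 8.9000 3.0300 1.0100 0.0100 0.0000 0.0000 0.0000 0.0000 0.0000] k=[103 13 8 0 0 0 0 0 0 0]
t=8: x=[102.1000 13.8500 7.9700 0.0800 0.0000 0.0000 0.0000 0.0000 0.0000 0.0000] k=[102 9 13 0 0 0 0 0 0 0]
t=9: x=[101.0700 9.9700 12.8300 0.1300 0.0000 0.0000 0.0000 0.0000 0.0000 0.0000] k=[101 15 12 0 0 0 0 0 0 0]
t=10: x=[100.1400 15.8300 11.9100 0.1200 0.0000 0.0000 0.0000 0.0000 0.0000 0.0000] k=[105 21 7 3 0 0 0 0 0 0]
t=11: x=[104.1600 21.7000 7.1000 3.0100 0.0300 0.0000 0.0000 0.0000 0.0000 0.0000] k=[101 25 9 1 4 0 0 0 0 0]
t=12: x=[100.2400 25.6000 9.0800 1.1100 3.9300 0.0400 0.0000 0.0000 0.0000 0.0000] k=[102 22 14 0 6 0 0 0 0 0]
t=13: x=[101.2000 22.7200 13.9400 0.2000 5.8800 0.0600 0.0000 0.0000 0.0000 0.0000] k=[96 18 14 0 11 3 0 0 0 0]
t=14: x=[95.2200 18.7400 13.9000 0.2500 10.8100 3.0500 0.0300 0.0000 0.0000 0.0000] k=[92 24 14 0 9 6 0 0 0 0]
t=15: x=[91.3200 24.5800 13.9600 0.2300 8.8800 5.9700 0.0600 0.0000 0.0000 0.0000] k=[95 29 16 3 8 6 0 0 0 0]
t=16: x=[94.3400 29.5300 16.0000 3.1800 7.9300 5.9600 0.0600 0.0000 0.0000 0.0000] k=[98 32 21 6 5 6 0 0 0 0]
t=17: x=[97.3400 32.5500 20.9600 6.1400 5.0200 5.9300 0.0600 0.0000 0.0000 0.0000] k=[92 28 26 1 1 9 0 0 0 0]
t=18: x=[91.3600 28.6200 25.7700 1.2500 1.0800 8.8300 0.0900 0.0000 0.0000 0.0000] k=[94 30 22 3 0 12 4 0 0 0]
t=19: x=[93.3600 30.5600 21.8900 3.1600 0.1500 11.8000 4.0400 0.0400 0.0000 0.0000] k=[92 31 26 6 0 7 5 0 0 0]
t=20: x=[91.3900 31.5600 25.8500 6.1400 0.1300 6.9100 4.9700 0.0500 0.0000 0.0000] k=[86 29 30 2 3 10 3 0 0 0]
t=21: x=[85.4300 29.5800 29.7100 2.2900 3.0600 9.8600 3.0400 0.0300 0.0000 0.0000] k=[80 33 32 2 0 13 8 2 0 0]
t=22: x=[79.5300 33.4600 31.7100 2.2800 0.1500 12.8200 7.9900 2.0400 0.0200 0.0000] k=[77 34 36 2 1 9 7 0 0 0]
t=23: x=[76.5700 34.4500 35.6400 2.3300 1.0900 8.9000 6.9500 0.0700 0.0000 0.0000] k=[79 33 31 7 5 11 3 3 0 0]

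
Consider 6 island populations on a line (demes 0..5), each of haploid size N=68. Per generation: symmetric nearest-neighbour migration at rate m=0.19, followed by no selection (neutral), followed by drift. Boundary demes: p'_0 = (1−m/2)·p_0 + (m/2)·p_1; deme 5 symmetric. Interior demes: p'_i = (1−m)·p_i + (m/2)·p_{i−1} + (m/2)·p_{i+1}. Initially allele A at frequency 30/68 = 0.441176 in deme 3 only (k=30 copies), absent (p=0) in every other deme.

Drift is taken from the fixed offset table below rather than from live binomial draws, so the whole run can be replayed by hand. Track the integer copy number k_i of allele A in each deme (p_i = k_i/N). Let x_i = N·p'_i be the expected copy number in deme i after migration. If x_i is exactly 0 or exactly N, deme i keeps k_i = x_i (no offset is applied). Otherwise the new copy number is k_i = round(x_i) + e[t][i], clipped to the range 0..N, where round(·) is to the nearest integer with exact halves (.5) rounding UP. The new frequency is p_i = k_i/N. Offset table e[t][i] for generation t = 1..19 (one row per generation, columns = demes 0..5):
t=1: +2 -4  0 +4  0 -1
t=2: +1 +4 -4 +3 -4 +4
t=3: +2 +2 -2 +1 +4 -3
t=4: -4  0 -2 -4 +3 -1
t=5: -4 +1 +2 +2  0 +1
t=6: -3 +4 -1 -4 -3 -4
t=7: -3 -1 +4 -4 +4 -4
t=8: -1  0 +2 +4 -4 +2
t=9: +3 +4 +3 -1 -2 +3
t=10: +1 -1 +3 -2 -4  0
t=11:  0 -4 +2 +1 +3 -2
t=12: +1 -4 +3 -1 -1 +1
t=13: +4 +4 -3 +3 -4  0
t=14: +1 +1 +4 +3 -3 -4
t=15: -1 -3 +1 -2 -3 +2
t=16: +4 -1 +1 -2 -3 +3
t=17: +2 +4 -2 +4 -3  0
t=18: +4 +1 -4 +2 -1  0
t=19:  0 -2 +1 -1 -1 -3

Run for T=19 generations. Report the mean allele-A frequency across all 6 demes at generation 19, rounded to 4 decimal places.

0.1250

t=0: k=[0 0 0 30 0 0]
t=1: x=[0.0000 0.0000 2.8500 24.3000 2.8500 0.0000] k=[0 0 3 28 3 0]
t=2: x=[0.0000 0.2850 5.0900 23.2500 5.0900 0.2850] k=[0 4 1 26 1 4]
t=3: x=[0.3800 3.3350 3.6600 21.2500 3.6600 3.7150] k=[2 5 2 22 8 1]
t=4: x=[2.2850 4.4300 4.1850 18.7700 8.6650 1.6650] k=[0 4 2 15 12 1]
t=5: x=[0.3800 3.4300 3.4250 13.4800 11.2400 2.0450] k=[0 4 5 15 11 3]
t=6: x=[0.3800 3.7150 5.8550 13.6700 10.6200 3.7600] k=[0 8 5 10 8 0]
t=7: x=[0.7600 6.9550 5.7600 9.3350 7.4300 0.7600] k=[0 6 10 5 11 0]
t=8: x=[0.5700 5.8100 9.1450 6.0450 9.3850 1.0450] k=[0 6 11 10 5 3]
t=9: x=[0.5700 5.9050 10.4300 9.6200 5.2850 3.1900] k=[4 10 13 9 3 6]
t=10: x=[4.5700 9.7150 12.3350 8.8100 3.8550 5.7150] k=[6 9 15 7 0 6]
t=11: x=[6.2850 9.2850 13.6700 7.0950 1.2350 5.4300] k=[6 5 16 8 4 3]
t=12: x=[5.9050 6.1400 14.1950 8.3800 4.2850 3.0950] k=[7 2 17 7 3 4]
t=13: x=[6.5250 3.9000 14.6250 7.5700 3.4750 3.9050] k=[11 8 12 11 0 4]
t=14: x=[10.7150 8.6650 11.5250 10.0500 1.4250 3.6200] k=[12 10 16 13 0 0]
t=15: x=[11.8100 10.7600 15.1450 12.0500 1.2350 0.0000] k=[11 8 16 10 0 0]
t=16: x=[10.7150 9.0450 14.6700 9.6200 0.9500 0.0000] k=[15 8 16 8 0 0]
t=17: x=[14.3350 9.4250 14.4800 8.0000 0.7600 0.0000] k=[16 13 12 12 0 0]
t=18: x=[15.7150 13.1900 12.0950 10.8600 1.1400 0.0000] k=[20 14 8 13 0 0]
t=19: x=[19.4300 14.0000 9.0450 11.2900 1.2350 0.0000] k=[19 12 10 10 0 0]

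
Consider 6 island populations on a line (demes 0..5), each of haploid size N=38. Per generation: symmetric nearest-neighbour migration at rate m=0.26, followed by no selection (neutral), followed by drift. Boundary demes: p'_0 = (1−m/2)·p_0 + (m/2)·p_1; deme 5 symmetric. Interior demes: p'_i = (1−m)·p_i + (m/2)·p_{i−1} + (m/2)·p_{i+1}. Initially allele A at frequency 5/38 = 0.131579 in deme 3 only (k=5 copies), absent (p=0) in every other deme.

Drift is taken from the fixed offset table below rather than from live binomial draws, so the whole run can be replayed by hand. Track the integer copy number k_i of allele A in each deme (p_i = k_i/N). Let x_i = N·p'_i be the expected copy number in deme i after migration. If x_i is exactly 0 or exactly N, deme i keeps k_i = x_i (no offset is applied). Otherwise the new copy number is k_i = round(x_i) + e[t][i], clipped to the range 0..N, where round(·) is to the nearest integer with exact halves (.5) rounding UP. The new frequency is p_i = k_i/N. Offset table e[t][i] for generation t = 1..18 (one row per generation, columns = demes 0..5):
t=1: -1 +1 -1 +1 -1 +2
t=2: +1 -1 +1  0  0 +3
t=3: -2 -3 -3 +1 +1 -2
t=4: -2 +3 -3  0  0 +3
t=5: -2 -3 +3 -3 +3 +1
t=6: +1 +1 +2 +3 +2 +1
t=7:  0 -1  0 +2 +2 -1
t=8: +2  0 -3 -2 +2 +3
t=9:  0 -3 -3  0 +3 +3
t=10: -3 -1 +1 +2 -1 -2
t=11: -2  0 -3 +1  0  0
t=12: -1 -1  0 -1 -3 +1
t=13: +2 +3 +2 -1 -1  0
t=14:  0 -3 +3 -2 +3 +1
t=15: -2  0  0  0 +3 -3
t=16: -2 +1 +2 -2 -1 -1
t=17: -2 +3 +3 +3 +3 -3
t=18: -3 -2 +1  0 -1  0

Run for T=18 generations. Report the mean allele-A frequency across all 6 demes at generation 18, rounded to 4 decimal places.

t=0: k=[0 0 0 5 0 0]
t=1: x=[0.0000 0.0000 0.6500 3.7000 0.6500 0.0000] k=[0 0 0 5 0 0]
t=2: x=[0.0000 0.0000 0.6500 3.7000 0.6500 0.0000] k=[0 0 2 4 1 0]
t=3: x=[0.0000 0.2600 2.0000 3.3500 1.2600 0.1300] k=[0 0 0 4 2 0]
t=4: x=[0.0000 0.0000 0.5200 3.2200 2.0000 0.2600] k=[0 0 0 3 2 3]
t=5: x=[0.0000 0.0000 0.3900 2.4800 2.2600 2.8700] k=[0 0 3 0 5 4]
t=6: x=[0.0000 0.3900 2.2200 1.0400 4.2200 4.1300] k=[0 1 4 4 6 5]
t=7: x=[0.1300 1.2600 3.6100 4.2600 5.6100 5.1300] k=[0 0 4 6 8 4]
t=8: x=[0.0000 0.5200 3.7400 6.0000 7.2200 4.5200] k=[0 1 1 4 9 8]
t=9: x=[0.1300 0.8700 1.3900 4.2600 8.2200 8.1300] k=[0 0 0 4 11 11]
t=10: x=[0.0000 0.0000 0.5200 4.3900 10.0900 11.0000] k=[0 0 2 6 9 9]
t=11: x=[0.0000 0.2600 2.2600 5.8700 8.6100 9.0000] k=[0 0 0 7 9 9]
t=12: x=[0.0000 0.0000 0.9100 6.3500 8.7400 9.0000] k=[0 0 1 5 6 10]
t=13: x=[0.0000 0.1300 1.3900 4.6100 6.3900 9.4800] k=[0 3 3 4 5 9]
t=14: x=[0.3900 2.6100 3.1300 4.0000 5.3900 8.4800] k=[0 0 6 2 8 9]
t=15: x=[0.0000 0.7800 4.7000 3.3000 7.3500 8.8700] k=[0 1 5 3 10 6]
t=16: x=[0.1300 1.3900 4.2200 4.1700 8.5700 6.5200] k=[0 2 6 2 8 6]
t=17: x=[0.2600 2.2600 4.9600 3.3000 6.9600 6.2600] k=[0 5 8 6 10 3]
t=18: x=[0.6500 4.7400 7.3500 6.7800 8.5700 3.9100] k=[0 3 8 7 8 4]

0.1316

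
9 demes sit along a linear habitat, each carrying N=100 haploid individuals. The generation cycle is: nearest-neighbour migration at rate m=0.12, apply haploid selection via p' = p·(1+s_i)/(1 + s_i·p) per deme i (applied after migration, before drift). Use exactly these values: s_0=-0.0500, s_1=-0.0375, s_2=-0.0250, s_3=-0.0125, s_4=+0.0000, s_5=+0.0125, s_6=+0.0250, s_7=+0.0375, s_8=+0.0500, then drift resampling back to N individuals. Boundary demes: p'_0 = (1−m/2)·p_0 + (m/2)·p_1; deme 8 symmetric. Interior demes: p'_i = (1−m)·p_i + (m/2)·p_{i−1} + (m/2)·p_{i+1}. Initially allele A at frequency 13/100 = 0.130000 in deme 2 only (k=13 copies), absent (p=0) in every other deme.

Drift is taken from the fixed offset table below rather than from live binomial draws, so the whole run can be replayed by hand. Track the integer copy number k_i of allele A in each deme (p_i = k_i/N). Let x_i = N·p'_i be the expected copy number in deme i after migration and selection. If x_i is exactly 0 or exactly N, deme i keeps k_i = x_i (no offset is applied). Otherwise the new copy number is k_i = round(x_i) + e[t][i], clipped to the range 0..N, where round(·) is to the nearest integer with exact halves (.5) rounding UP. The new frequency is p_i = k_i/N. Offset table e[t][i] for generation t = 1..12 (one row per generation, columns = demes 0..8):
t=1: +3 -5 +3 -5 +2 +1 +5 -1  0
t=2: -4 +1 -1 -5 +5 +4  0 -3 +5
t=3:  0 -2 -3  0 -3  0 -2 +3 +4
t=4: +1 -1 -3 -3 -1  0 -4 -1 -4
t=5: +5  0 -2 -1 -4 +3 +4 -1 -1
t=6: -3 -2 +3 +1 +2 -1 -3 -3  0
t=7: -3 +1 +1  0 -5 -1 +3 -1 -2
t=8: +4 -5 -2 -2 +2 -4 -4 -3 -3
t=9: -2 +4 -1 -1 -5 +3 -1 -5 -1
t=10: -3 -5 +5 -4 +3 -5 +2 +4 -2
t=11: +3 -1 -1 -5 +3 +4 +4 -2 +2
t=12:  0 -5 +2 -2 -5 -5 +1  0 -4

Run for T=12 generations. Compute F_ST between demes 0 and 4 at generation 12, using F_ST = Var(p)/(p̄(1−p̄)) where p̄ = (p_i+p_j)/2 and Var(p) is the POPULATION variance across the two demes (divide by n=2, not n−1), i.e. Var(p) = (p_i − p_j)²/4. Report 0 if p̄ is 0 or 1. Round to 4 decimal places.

t=0: k=[0 0 13 0 0 0 0 0 0]
t=1: x=[0.0000 0.7510 11.1860 0.7703 0.0000 0.0000 0.0000 0.0000 0.0000] k=[0 0 14 0 0 0 0 0 0]
t=2: x=[0.0000 0.8088 12.0491 0.8296 0.0000 0.0000 0.0000 0.0000 0.0000] k=[0 2 11 0 0 0 0 0 0]
t=3: x=[0.1140 2.3314 9.5785 0.6518 0.0000 0.0000 0.0000 0.0000 0.0000] k=[0 0 7 1 0 0 0 0 0]
t=4: x=[0.0000 0.4043 6.0739 1.2840 0.0600 0.0000 0.0000 0.0000 0.0000] k=[0 0 3 0 0 0 0 0 0]
t=5: x=[0.0000 0.1733 2.5757 0.1778 0.0000 0.0000 0.0000 0.0000 0.0000] k=[0 0 1 0 0 0 0 0 0]
t=6: x=[0.0000 0.0578 0.8582 0.0593 0.0000 0.0000 0.0000 0.0000 0.0000] k=[0 0 4 1 0 0 0 0 0]
t=7: x=[0.0000 0.2310 3.4936 1.1062 0.0600 0.0000 0.0000 0.0000 0.0000] k=[0 1 4 1 0 0 0 0 0]
t=8: x=[0.0570 1.0785 3.5522 1.1062 0.0600 0.0000 0.0000 0.0000 0.0000] k=[4 0 2 0 2 0 0 0 0]
t=9: x=[3.5787 0.3465 1.7168 0.2370 1.7600 0.1215 0.0000 0.0000 0.0000] k=[2 4 1 0 0 3 0 0 0]
t=10: x=[2.0161 3.5662 1.0923 0.0593 0.1800 2.6721 0.1845 0.0000 0.0000] k=[0 0 6 0 3 0 2 0 0]
t=11: x=[0.0000 0.3465 5.1548 0.5333 2.6400 0.3037 1.8032 0.1245 0.0000] k=[0 0 4 0 6 4 6 0 0]
t=12: x=[0.0000 0.2310 3.4350 0.5925 5.5200 4.2907 5.6502 0.3734 0.0000] k=[0 0 5 0 1 0 7 0 0]

0.0050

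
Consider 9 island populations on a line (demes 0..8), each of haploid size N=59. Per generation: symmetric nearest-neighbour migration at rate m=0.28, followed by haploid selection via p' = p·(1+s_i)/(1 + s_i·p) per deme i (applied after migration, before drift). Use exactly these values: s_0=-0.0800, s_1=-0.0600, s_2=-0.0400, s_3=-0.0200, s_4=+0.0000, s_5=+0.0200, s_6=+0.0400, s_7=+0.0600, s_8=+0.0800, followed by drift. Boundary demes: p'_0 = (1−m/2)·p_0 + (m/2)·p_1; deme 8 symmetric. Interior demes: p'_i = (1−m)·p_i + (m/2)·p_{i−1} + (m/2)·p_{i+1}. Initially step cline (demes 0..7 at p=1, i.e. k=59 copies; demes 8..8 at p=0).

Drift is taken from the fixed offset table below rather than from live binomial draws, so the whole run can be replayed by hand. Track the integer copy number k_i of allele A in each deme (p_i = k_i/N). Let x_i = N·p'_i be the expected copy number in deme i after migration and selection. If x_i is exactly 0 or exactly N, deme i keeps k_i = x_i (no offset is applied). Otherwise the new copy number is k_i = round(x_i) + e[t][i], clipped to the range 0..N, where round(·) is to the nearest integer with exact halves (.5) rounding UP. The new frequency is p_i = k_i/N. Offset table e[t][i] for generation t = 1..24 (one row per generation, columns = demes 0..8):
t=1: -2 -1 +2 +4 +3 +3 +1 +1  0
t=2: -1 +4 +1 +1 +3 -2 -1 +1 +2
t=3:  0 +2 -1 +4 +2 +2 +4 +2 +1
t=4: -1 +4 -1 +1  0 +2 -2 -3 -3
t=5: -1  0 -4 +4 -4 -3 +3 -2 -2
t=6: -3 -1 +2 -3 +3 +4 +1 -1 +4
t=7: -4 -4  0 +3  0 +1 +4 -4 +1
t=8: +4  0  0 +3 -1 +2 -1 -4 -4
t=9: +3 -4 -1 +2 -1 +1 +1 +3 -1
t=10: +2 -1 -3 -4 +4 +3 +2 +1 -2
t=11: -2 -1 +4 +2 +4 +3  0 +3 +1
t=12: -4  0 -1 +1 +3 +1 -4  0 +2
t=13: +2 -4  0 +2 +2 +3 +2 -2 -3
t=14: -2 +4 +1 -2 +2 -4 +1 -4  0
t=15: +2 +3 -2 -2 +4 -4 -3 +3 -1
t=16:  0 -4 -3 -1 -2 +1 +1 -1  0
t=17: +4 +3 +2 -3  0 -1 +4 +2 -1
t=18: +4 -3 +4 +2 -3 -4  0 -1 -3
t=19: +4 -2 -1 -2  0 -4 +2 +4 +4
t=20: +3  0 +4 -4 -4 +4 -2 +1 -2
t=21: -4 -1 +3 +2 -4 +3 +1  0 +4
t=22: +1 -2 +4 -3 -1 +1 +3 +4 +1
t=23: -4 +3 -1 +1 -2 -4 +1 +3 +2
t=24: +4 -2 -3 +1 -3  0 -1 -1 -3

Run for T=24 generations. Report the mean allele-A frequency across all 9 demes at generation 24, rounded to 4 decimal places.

t=0: k=[59 59 59 59 59 59 59 59 0]
t=1: x=[59.0000 59.0000 59.0000 59.0000 59.0000 59.0000 59.0000 51.1453 8.8220] k=[59 59 59 59 59 59 59 52 9]
t=2: x=[59.0000 59.0000 59.0000 59.0000 59.0000 59.0000 58.0571 47.5088 15.8978] k=[59 59 59 59 59 59 57 49 18]
t=3: x=[59.0000 59.0000 59.0000 59.0000 59.0000 58.7255 56.2642 46.3681 23.4178] k=[59 59 59 59 59 59 59 48 24]
t=4: x=[59.0000 59.0000 59.0000 59.0000 59.0000 59.0000 57.5177 46.7551 28.4918] k=[59 59 59 59 59 59 56 44 25]
t=5: x=[59.0000 59.0000 59.0000 59.0000 59.0000 58.5882 54.8924 43.6898 28.7929] k=[59 59 59 59 59 56 58 42 27]
t=6: x=[59.0000 59.0000 59.0000 59.0000 58.5800 56.7434 55.6076 42.8328 30.2350] k=[59 59 59 59 59 59 57 42 34]
t=7: x=[59.0000 59.0000 59.0000 59.0000 59.0000 58.7255 55.3178 43.6509 36.2055] k=[59 59 59 59 59 59 59 40 37]
t=8: x=[59.0000 59.0000 59.0000 59.0000 59.0000 59.0000 56.4379 42.9303 38.4621] k=[59 59 59 59 59 59 55 39 34]
t=9: x=[59.0000 59.0000 59.0000 59.0000 59.0000 58.4509 53.5182 41.2709 35.7920] k=[59 59 59 59 59 59 55 44 35]
t=10: x=[59.0000 59.0000 59.0000 59.0000 59.0000 58.4509 54.1959 44.9143 37.3256] k=[59 59 59 59 59 59 56 46 35]
t=11: x=[59.0000 59.0000 59.0000 59.0000 59.0000 58.5882 55.1631 46.4455 37.6003] k=[59 59 59 59 59 59 55 49 39]
t=12: x=[59.0000 59.0000 59.0000 59.0000 59.0000 58.4509 54.8731 48.9358 41.3660] k=[59 59 59 59 59 59 51 49 43]
t=13: x=[59.0000 59.0000 59.0000 59.0000 59.0000 57.9016 52.0831 48.9358 44.6906] k=[59 59 59 59 59 59 54 47 42]
t=14: x=[59.0000 59.0000 59.0000 59.0000 59.0000 58.3136 53.9055 47.8177 43.5921] k=[59 59 59 59 59 54 55 44 44]
t=15: x=[59.0000 59.0000 59.0000 59.0000 58.3000 54.9159 53.5182 46.1358 44.8445] k=[59 59 59 59 59 51 51 49 44]
t=16: x=[59.0000 59.0000 59.0000 59.0000 57.8800 52.2394 50.9953 49.0705 45.5172] k=[59 59 59 59 56 53 52 48 46]
t=17: x=[59.0000 59.0000 59.0000 58.5715 56.0000 53.3815 51.8307 48.7817 47.0311] k=[59 59 59 56 56 52 56 51 46]
t=18: x=[59.0000 59.0000 58.5626 56.3697 55.4400 53.2240 54.8924 51.3945 47.4325] k=[59 59 59 58 52 49 55 50 44]
t=19: x=[59.0000 59.0000 58.8542 57.2663 52.4200 50.4064 53.6538 50.3011 45.6516] k=[59 59 58 55 52 46 56 54 50]
t=20: x=[59.0000 58.8511 57.6679 54.9240 51.5800 48.4131 54.4862 53.9935 51.1015] k=[59 59 59 51 48 52 52 55 49]
t=21: x=[59.0000 59.0000 57.8343 51.5698 48.9800 51.5696 52.6458 54.0126 50.4198] k=[59 59 59 54 45 55 54 54 54]
t=22: x=[59.0000 59.0000 58.2712 53.3374 47.6600 53.5586 54.3121 54.2603 54.3411] k=[59 59 59 50 47 55 57 58 55]
t=23: x=[59.0000 59.0000 57.6887 50.6969 48.5400 54.2473 56.9394 57.5261 55.6702] k=[59 59 57 52 47 50 58 59 58]
t=24: x=[59.0000 58.7022 56.4835 51.8744 48.1200 50.8402 57.0937 58.7358 58.2028] k=[59 57 53 53 45 51 56 58 55]

0.9171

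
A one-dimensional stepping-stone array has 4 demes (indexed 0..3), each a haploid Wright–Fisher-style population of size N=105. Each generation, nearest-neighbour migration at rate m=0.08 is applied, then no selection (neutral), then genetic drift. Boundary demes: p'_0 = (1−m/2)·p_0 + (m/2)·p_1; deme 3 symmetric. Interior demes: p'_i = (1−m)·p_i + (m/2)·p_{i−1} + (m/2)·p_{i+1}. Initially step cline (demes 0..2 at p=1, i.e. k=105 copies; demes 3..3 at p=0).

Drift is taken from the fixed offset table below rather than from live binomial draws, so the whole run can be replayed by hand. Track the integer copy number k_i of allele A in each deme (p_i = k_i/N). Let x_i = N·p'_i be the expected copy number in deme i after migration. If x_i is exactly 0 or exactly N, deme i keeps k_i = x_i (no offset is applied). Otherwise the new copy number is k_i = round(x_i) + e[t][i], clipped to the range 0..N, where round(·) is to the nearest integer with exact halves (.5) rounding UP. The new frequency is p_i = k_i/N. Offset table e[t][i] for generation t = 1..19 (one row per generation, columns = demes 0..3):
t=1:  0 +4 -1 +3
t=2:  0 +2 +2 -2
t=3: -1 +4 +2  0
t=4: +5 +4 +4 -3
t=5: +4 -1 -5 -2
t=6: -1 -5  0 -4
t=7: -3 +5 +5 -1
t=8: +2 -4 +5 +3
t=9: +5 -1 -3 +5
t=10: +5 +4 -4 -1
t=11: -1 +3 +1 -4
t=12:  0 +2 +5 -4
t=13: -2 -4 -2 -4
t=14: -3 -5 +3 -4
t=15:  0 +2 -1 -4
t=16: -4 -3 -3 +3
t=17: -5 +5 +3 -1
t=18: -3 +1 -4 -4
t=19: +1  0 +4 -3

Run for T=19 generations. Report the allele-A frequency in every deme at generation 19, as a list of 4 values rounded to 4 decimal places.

[0.8381, 0.9048, 0.7048, 0.2190]

t=0: k=[105 105 105 0]
t=1: x=[105.0000 105.0000 100.8000 4.2000] k=[105 105 100 7]
t=2: x=[105.0000 104.8000 96.4800 10.7200] k=[105 105 98 9]
t=3: x=[105.0000 104.7200 94.7200 12.5600] k=[105 105 97 13]
t=4: x=[105.0000 104.6800 93.9600 16.3600] k=[105 105 98 13]
t=5: x=[105.0000 104.7200 94.8800 16.4000] k=[105 104 90 14]
t=6: x=[104.9600 103.4800 87.5200 17.0400] k=[104 98 88 13]
t=7: x=[103.7600 97.8400 85.4000 16.0000] k=[101 103 90 15]
t=8: x=[101.0800 102.4000 87.5200 18.0000] k=[103 98 93 21]
t=9: x=[102.8000 98.0000 90.3200 23.8800] k=[105 97 87 29]
t=10: x=[104.6800 96.9200 85.0800 31.3200] k=[105 101 81 30]
t=11: x=[104.8400 100.3600 79.7600 32.0400] k=[104 103 81 28]
t=12: x=[103.9600 102.1600 79.7600 30.1200] k=[104 104 85 26]
t=13: x=[104.0000 103.2400 83.4000 28.3600] k=[102 99 81 24]
t=14: x=[101.8800 98.4000 79.4400 26.2800] k=[99 93 82 22]
t=15: x=[98.7600 92.8000 80.0400 24.4000] k=[99 95 79 20]
t=16: x=[98.8400 94.5200 77.2800 22.3600] k=[95 92 74 25]
t=17: x=[94.8800 91.4000 72.7600 26.9600] k=[90 96 76 26]
t=18: x=[90.2400 94.9600 74.8000 28.0000] k=[87 96 71 24]
t=19: x=[87.3600 94.6400 70.1200 25.8800] k=[88 95 74 23]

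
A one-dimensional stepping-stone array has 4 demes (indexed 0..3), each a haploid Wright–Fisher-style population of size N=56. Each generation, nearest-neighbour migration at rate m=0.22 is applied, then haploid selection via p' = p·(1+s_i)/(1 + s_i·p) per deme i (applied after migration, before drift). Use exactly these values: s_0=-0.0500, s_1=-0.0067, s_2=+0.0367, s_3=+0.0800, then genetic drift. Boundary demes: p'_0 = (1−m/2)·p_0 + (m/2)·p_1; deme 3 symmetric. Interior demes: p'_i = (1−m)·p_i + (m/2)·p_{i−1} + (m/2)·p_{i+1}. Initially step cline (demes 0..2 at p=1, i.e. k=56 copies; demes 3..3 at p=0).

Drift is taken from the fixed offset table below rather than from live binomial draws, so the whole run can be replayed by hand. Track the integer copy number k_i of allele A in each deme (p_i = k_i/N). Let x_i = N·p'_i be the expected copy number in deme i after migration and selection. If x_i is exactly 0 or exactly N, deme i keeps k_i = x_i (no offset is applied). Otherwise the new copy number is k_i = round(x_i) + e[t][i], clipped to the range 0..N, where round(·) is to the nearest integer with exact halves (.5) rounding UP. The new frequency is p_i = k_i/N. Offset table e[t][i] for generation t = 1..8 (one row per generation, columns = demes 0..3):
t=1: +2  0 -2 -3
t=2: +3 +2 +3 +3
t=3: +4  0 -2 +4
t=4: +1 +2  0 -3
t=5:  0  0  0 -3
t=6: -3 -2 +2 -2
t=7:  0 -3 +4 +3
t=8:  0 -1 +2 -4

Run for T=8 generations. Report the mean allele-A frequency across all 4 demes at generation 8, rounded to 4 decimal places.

0.7679

t=0: k=[56 56 56 0]
t=1: x=[56.0000 56.0000 50.0348 6.5948] k=[56 56 48 4]
t=2: x=[56.0000 55.1142 44.3755 9.4281] k=[56 56 47 12]
t=3: x=[56.0000 55.0034 44.4734 16.7390] k=[56 55 42 21]
t=4: x=[55.8842 53.6650 41.5105 24.3635] k=[56 56 42 21]
t=5: x=[56.0000 54.4499 41.6186 24.3635] k=[56 54 42 21]
t=6: x=[55.7685 52.8803 41.4023 24.3635] k=[53 51 43 22]
t=7: x=[52.6208 50.3057 41.9527 25.3736] k=[53 47 46 28]
t=8: x=[52.1606 47.5017 44.4636 31.0486] k=[52 47 46 27]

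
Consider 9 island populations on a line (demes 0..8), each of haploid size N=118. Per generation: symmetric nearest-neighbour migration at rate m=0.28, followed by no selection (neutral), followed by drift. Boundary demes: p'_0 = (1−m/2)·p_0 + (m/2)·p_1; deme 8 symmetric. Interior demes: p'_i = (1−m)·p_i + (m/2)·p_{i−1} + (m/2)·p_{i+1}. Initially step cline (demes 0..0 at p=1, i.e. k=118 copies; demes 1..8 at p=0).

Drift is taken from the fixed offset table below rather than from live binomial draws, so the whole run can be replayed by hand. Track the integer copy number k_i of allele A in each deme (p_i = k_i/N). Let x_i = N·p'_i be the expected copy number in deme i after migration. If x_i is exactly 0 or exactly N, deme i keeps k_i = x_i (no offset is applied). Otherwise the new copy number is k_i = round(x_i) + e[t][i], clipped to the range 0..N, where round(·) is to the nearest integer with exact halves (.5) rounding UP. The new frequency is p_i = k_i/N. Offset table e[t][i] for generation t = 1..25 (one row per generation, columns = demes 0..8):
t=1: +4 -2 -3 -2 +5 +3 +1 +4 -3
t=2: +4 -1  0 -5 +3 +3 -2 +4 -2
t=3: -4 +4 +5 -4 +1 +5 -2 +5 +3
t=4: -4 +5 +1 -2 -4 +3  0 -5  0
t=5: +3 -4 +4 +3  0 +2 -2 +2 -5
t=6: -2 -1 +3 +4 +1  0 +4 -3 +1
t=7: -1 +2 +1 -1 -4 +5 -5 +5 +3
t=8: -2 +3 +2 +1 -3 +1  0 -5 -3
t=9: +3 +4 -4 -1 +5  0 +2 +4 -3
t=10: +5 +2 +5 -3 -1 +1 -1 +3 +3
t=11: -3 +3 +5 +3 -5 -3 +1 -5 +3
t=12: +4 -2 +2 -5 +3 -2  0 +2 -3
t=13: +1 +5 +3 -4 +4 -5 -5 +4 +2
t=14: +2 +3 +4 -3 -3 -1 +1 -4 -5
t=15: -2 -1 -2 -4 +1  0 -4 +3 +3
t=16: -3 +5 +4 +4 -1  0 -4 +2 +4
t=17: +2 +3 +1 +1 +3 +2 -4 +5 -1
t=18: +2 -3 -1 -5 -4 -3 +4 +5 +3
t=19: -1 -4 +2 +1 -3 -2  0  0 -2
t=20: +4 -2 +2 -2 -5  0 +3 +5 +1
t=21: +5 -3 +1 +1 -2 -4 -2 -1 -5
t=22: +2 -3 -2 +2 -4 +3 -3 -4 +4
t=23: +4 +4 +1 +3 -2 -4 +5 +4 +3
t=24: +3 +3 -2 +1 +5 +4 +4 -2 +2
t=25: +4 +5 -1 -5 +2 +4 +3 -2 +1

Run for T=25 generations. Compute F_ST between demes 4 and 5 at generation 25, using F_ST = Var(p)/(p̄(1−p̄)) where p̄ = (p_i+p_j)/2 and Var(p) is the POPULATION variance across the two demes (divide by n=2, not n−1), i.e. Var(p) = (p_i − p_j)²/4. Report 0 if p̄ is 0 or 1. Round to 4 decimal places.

t=0: k=[118 0 0 0 0 0 0 0 0]
t=1: x=[101.4800 16.5200 0.0000 0.0000 0.0000 0.0000 0.0000 0.0000 0.0000] k=[105 15 0 0 0 0 0 0 0]
t=2: x=[92.4000 25.5000 2.1000 0.0000 0.0000 0.0000 0.0000 0.0000 0.0000] k=[96 25 2 0 0 0 0 0 0]
t=3: x=[86.0600 31.7200 4.9400 0.2800 0.0000 0.0000 0.0000 0.0000 0.0000] k=[82 36 10 0 0 0 0 0 0]
t=4: x=[75.5600 38.8000 12.2400 1.4000 0.0000 0.0000 0.0000 0.0000 0.0000] k=[72 44 13 0 0 0 0 0 0]
t=5: x=[68.0800 43.5800 15.5200 1.8200 0.0000 0.0000 0.0000 0.0000 0.0000] k=[71 40 20 5 0 0 0 0 0]
t=6: x=[66.6600 41.5400 20.7000 6.4000 0.7000 0.0000 0.0000 0.0000 0.0000] k=[65 41 24 10 2 0 0 0 0]
t=7: x=[61.6400 41.9800 24.4200 10.8400 2.8400 0.2800 0.0000 0.0000 0.0000] k=[61 44 25 10 0 5 0 0 0]
t=8: x=[58.6200 43.7200 25.5600 10.7000 2.1000 3.6000 0.7000 0.0000 0.0000] k=[57 47 28 12 0 5 1 0 0]
t=9: x=[55.6000 45.7400 28.4200 12.5600 2.3800 3.7400 1.4200 0.1400 0.0000] k=[59 50 24 12 7 4 3 4 0]
t=10: x=[57.7400 47.6200 25.9600 12.9800 7.2800 4.2800 3.2800 3.3000 0.5600] k=[63 50 31 10 6 5 2 6 4]
t=11: x=[61.1800 49.1600 30.7200 12.3800 6.4200 4.7200 2.9800 5.1600 4.2800] k=[58 52 36 15 1 2 4 0 7]
t=12: x=[57.1600 50.6000 35.3000 15.9800 3.1000 2.1400 3.1600 1.5400 6.0200] k=[61 49 37 11 6 0 3 4 3]
t=13: x=[59.3200 49.0000 35.0400 13.9400 5.8600 1.2600 2.7200 3.7200 3.1400] k=[60 54 38 10 10 0 0 8 5]
t=14: x=[59.1600 52.6000 36.3200 13.9200 8.6000 1.4000 1.1200 6.4600 5.4200] k=[61 56 40 11 6 0 2 2 0]
t=15: x=[60.3000 54.4600 38.1800 14.3600 5.8600 1.1200 1.7200 1.7200 0.2800] k=[58 53 36 10 7 1 0 5 3]
t=16: x=[57.3000 51.3200 34.7400 13.2200 6.5800 1.7000 0.8400 4.0200 3.2800] k=[54 56 39 17 6 2 0 6 7]
t=17: x=[54.2800 53.3400 38.3000 18.5400 6.9800 2.2800 1.1200 5.3000 6.8600] k=[56 56 39 20 10 4 0 10 6]
t=18: x=[56.0000 53.6200 38.7200 21.2600 10.5600 4.2800 1.9600 8.0400 6.5600] k=[58 51 38 16 7 1 6 13 10]
t=19: x=[57.0200 50.1600 36.7400 17.8200 7.4200 2.5400 6.2800 11.6000 10.4200] k=[56 46 39 19 4 1 6 12 8]
t=20: x=[54.6000 46.4200 37.1800 19.7000 5.6800 2.1200 6.1400 10.6000 8.5600] k=[59 44 39 18 1 2 9 16 10]
t=21: x=[56.9000 45.4000 36.7600 18.5600 3.5200 2.8400 9.0000 14.1800 10.8400] k=[62 42 38 20 2 0 7 13 6]
t=22: x=[59.2000 44.2400 36.0400 20.0000 4.2400 1.2600 6.8600 11.1800 6.9800] k=[61 41 34 22 0 4 4 7 11]
t=23: x=[58.2000 42.8200 33.3000 20.6000 3.6400 3.4400 4.4200 7.1400 10.4400] k=[62 47 34 24 2 0 9 11 13]
t=24: x=[59.9000 47.2800 34.4200 22.3200 4.8000 1.5400 8.0200 11.0000 12.7200] k=[63 50 32 23 10 6 12 9 15]
t=25: x=[61.1800 49.3000 33.2600 22.4400 11.2600 7.4000 10.7400 10.2600 14.1600] k=[65 54 32 17 13 11 14 8 15]

0.0008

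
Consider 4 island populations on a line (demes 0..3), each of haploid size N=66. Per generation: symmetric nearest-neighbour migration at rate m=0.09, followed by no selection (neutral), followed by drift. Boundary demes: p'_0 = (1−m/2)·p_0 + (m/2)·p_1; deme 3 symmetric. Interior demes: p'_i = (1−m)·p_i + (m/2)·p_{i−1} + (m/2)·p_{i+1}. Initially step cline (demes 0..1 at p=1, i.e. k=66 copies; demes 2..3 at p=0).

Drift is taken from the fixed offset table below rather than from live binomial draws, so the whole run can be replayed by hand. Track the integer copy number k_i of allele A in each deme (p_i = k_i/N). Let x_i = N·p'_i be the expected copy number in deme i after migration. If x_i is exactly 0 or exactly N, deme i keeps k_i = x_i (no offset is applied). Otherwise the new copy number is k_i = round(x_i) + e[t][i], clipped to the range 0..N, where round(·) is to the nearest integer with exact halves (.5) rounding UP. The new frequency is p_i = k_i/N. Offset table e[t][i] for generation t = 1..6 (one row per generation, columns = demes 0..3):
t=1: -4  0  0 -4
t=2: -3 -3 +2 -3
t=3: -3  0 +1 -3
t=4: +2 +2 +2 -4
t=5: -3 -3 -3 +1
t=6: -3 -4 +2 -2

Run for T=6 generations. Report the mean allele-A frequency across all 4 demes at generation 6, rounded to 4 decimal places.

t=0: k=[66 66 0 0]
t=1: x=[66.0000 63.0300 2.9700 0.0000] k=[66 63 3 0]
t=2: x=[65.8650 60.4350 5.5650 0.1350] k=[63 57 8 0]
t=3: x=[62.7300 55.0650 9.8450 0.3600] k=[60 55 11 0]
t=4: x=[59.7750 53.2450 12.4850 0.4950] k=[62 55 14 0]
t=5: x=[61.6850 53.4700 15.2150 0.6300] k=[59 50 12 2]
t=6: x=[58.5950 48.6950 13.2600 2.4500] k=[56 45 15 0]

0.4394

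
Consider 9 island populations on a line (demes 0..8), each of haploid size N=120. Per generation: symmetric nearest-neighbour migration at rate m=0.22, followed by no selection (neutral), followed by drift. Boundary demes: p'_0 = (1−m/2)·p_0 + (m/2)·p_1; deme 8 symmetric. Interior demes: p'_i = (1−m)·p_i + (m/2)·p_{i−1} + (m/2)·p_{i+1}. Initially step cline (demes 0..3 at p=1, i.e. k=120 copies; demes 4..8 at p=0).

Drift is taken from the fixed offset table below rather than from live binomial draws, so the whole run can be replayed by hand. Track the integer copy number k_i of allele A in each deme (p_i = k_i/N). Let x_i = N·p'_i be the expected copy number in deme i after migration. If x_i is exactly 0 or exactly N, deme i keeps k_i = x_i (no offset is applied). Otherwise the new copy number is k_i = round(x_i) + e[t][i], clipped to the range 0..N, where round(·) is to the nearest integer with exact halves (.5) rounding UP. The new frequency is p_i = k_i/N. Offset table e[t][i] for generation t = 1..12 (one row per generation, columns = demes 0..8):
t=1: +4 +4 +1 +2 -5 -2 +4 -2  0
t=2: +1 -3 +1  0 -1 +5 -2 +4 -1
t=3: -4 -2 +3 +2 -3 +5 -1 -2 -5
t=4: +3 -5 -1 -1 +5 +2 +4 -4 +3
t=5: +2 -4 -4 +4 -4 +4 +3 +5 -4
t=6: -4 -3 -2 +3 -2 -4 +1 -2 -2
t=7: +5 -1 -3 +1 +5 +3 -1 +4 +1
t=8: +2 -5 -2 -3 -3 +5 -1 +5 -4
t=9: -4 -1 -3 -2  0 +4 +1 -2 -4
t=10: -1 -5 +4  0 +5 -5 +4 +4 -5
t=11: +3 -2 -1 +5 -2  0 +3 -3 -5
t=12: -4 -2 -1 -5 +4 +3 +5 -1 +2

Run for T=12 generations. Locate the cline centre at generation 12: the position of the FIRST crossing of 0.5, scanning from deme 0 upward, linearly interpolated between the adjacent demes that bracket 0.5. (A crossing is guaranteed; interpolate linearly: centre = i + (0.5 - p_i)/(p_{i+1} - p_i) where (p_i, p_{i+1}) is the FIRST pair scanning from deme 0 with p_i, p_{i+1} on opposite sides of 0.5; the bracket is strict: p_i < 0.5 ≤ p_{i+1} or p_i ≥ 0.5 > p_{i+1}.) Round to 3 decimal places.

t=0: k=[120 120 120 120 0 0 0 0 0]
t=1: x=[120.0000 120.0000 120.0000 106.8000 13.2000 0.0000 0.0000 0.0000 0.0000] k=[120 120 120 109 8 0 0 0 0]
t=2: x=[120.0000 120.0000 118.7900 99.1000 18.2300 0.8800 0.0000 0.0000 0.0000] k=[120 120 120 99 17 6 0 0 0]
t=3: x=[120.0000 120.0000 117.6900 92.2900 24.8100 6.5500 0.6600 0.0000 0.0000] k=[120 120 120 94 22 12 0 0 0]
t=4: x=[120.0000 120.0000 117.1400 88.9400 28.8200 11.7800 1.3200 0.0000 0.0000] k=[120 120 116 88 34 14 5 0 0]
t=5: x=[120.0000 119.5600 113.3600 85.1400 37.7400 15.2100 5.4400 0.5500 0.0000] k=[120 116 109 89 34 19 8 6 0]
t=6: x=[119.5600 115.6700 107.5700 85.1500 38.4000 19.4400 8.9900 5.5600 0.6600] k=[116 113 106 88 36 15 10 4 0]
t=7: x=[115.6700 112.5600 104.7900 84.2600 39.4100 16.7600 9.8900 4.2200 0.4400] k=[120 112 102 85 44 20 9 8 1]
t=8: x=[119.1200 111.7800 101.2300 82.3600 45.8700 21.4300 10.1000 7.3400 1.7700] k=[120 107 99 79 43 26 9 12 0]
t=9: x=[118.5700 107.5500 97.6800 77.2400 45.0900 26.0000 11.2000 10.3500 1.3200] k=[115 107 95 75 45 30 12 8 0]
t=10: x=[114.1200 106.5600 94.1200 73.9000 46.6500 29.6700 13.5400 7.5600 0.8800] k=[113 102 98 74 52 25 18 12 0]
t=11: x=[111.7900 102.7700 95.8000 74.2200 51.4500 27.2000 18.1100 11.3400 1.3200] k=[115 101 95 79 49 27 21 8 0]
t=12: x=[113.4600 101.8800 93.9000 77.4600 49.8800 28.7600 20.2300 8.5500 0.8800] k=[109 100 93 72 54 32 25 8 3]

3.667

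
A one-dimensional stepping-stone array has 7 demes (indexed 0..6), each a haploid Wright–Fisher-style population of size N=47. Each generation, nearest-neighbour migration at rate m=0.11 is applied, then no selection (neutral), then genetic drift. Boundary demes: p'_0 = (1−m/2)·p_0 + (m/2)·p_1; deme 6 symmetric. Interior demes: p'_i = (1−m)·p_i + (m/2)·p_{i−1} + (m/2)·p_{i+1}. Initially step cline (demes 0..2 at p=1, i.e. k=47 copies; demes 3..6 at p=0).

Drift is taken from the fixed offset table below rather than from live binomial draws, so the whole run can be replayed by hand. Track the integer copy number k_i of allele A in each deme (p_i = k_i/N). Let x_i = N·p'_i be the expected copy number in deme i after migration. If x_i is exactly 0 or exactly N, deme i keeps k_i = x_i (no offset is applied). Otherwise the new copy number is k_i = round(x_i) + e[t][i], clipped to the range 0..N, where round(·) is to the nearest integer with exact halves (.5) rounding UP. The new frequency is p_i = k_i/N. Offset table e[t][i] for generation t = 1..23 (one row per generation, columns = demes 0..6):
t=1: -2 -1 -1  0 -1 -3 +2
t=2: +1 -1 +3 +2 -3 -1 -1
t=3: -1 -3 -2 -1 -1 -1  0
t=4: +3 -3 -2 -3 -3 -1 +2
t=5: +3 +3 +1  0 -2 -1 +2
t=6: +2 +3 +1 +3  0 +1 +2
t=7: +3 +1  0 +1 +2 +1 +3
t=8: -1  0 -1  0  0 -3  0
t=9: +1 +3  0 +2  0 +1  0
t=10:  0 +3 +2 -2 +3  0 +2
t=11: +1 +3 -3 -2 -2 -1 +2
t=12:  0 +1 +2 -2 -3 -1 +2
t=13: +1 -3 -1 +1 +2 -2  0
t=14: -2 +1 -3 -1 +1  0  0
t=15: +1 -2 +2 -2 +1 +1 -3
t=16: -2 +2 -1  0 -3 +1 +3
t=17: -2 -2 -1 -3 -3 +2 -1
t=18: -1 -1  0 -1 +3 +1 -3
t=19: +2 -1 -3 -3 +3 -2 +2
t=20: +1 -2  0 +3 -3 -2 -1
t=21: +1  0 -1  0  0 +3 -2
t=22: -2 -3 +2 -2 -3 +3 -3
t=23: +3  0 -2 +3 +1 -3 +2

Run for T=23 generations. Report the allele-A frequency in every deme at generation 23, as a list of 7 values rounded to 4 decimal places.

[0.9574, 0.7021, 0.4894, 0.2553, 0.0638, 0.0851, 0.0426]

t=0: k=[47 47 47 0 0 0 0]
t=1: x=[47.0000 47.0000 44.4150 2.5850 0.0000 0.0000 0.0000] k=[47 47 43 3 0 0 0]
t=2: x=[47.0000 46.7800 41.0200 5.0350 0.1650 0.0000 0.0000] k=[47 46 44 7 0 0 0]
t=3: x=[46.9450 45.9450 42.0750 8.6500 0.3850 0.0000 0.0000] k=[46 43 40 8 0 0 0]
t=4: x=[45.8350 43.0000 38.4050 9.3200 0.4400 0.0000 0.0000] k=[47 40 36 6 0 0 0]
t=5: x=[46.6150 40.1650 34.5700 7.3200 0.3300 0.0000 0.0000] k=[47 43 36 7 0 0 0]
t=6: x=[46.7800 42.8350 34.7900 8.2100 0.3850 0.0000 0.0000] k=[47 46 36 11 0 0 0]
t=7: x=[46.9450 45.5050 35.1750 11.7700 0.6050 0.0000 0.0000] k=[47 47 35 13 3 0 0]
t=8: x=[47.0000 46.3400 34.4500 13.6600 3.3850 0.1650 0.0000] k=[47 46 33 14 3 0 0]
t=9: x=[46.9450 45.3400 32.6700 14.4400 3.4400 0.1650 0.0000] k=[47 47 33 16 3 1 0]
t=10: x=[47.0000 46.2300 32.8350 16.2200 3.6050 1.0550 0.0550] k=[47 47 35 14 7 1 2]
t=11: x=[47.0000 46.3400 34.5050 14.7700 7.0550 1.3850 1.9450] k=[47 47 32 13 5 0 4]
t=12: x=[47.0000 46.1750 31.7800 13.6050 5.1650 0.4950 3.7800] k=[47 47 34 12 2 0 6]
t=13: x=[47.0000 46.2850 33.5050 12.6600 2.4400 0.4400 5.6700] k=[47 43 33 14 4 0 6]
t=14: x=[46.7800 42.6700 32.5050 14.4950 4.3300 0.5500 5.6700] k=[45 44 30 13 5 1 6]
t=15: x=[44.9450 43.2850 29.8350 13.4950 5.2200 1.4950 5.7250] k=[46 41 32 11 6 2 3]
t=16: x=[45.7250 40.7800 31.3400 11.8800 6.0550 2.2750 2.9450] k=[44 43 30 12 3 3 6]
t=17: x=[43.9450 42.3400 29.7250 12.4950 3.4950 3.1650 5.8350] k=[42 40 29 9 0 5 5]
t=18: x=[41.8900 39.5050 28.5050 9.6050 0.7700 4.7250 5.0000] k=[41 39 29 9 4 6 2]
t=19: x=[40.8900 38.5600 28.4500 9.8250 4.3850 5.6700 2.2200] k=[43 38 25 7 7 4 4]
t=20: x=[42.7250 37.5600 24.7250 7.9900 6.8350 4.1650 4.0000] k=[44 36 25 11 4 2 3]
t=21: x=[43.5600 35.8350 24.8350 11.3850 4.2750 2.1650 2.9450] k=[45 36 24 11 4 5 1]
t=22: x=[44.5050 35.8350 23.9450 11.3300 4.4400 4.7250 1.2200] k=[43 33 26 9 1 8 0]
t=23: x=[42.4500 33.1650 25.4500 9.4950 1.8250 7.1750 0.4400] k=[45 33 23 12 3 4 2]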